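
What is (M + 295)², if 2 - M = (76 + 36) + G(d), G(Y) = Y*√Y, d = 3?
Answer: 34252 - 1110*√3 ≈ 32329.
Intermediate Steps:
G(Y) = Y^(3/2)
M = -110 - 3*√3 (M = 2 - ((76 + 36) + 3^(3/2)) = 2 - (112 + 3*√3) = 2 + (-112 - 3*√3) = -110 - 3*√3 ≈ -115.20)
(M + 295)² = ((-110 - 3*√3) + 295)² = (185 - 3*√3)²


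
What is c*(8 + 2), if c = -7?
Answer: -70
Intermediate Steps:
c*(8 + 2) = -7*(8 + 2) = -7*10 = -70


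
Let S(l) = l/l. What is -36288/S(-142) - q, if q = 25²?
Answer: -36913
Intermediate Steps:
q = 625
S(l) = 1
-36288/S(-142) - q = -36288/1 - 1*625 = -36288*1 - 625 = -36288 - 625 = -36913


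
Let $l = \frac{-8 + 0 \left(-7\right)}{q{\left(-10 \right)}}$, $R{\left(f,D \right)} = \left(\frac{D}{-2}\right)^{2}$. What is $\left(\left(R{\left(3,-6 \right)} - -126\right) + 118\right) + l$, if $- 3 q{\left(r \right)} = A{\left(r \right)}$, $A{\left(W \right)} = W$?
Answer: $\frac{1253}{5} \approx 250.6$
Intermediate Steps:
$q{\left(r \right)} = - \frac{r}{3}$
$R{\left(f,D \right)} = \frac{D^{2}}{4}$ ($R{\left(f,D \right)} = \left(D \left(- \frac{1}{2}\right)\right)^{2} = \left(- \frac{D}{2}\right)^{2} = \frac{D^{2}}{4}$)
$l = - \frac{12}{5}$ ($l = \frac{-8 + 0 \left(-7\right)}{\left(- \frac{1}{3}\right) \left(-10\right)} = \frac{-8 + 0}{\frac{10}{3}} = \left(-8\right) \frac{3}{10} = - \frac{12}{5} \approx -2.4$)
$\left(\left(R{\left(3,-6 \right)} - -126\right) + 118\right) + l = \left(\left(\frac{\left(-6\right)^{2}}{4} - -126\right) + 118\right) - \frac{12}{5} = \left(\left(\frac{1}{4} \cdot 36 + 126\right) + 118\right) - \frac{12}{5} = \left(\left(9 + 126\right) + 118\right) - \frac{12}{5} = \left(135 + 118\right) - \frac{12}{5} = 253 - \frac{12}{5} = \frac{1253}{5}$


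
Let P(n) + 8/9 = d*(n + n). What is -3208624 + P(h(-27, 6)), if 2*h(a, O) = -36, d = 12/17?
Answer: -490923496/153 ≈ -3.2087e+6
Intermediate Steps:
d = 12/17 (d = 12*(1/17) = 12/17 ≈ 0.70588)
h(a, O) = -18 (h(a, O) = (½)*(-36) = -18)
P(n) = -8/9 + 24*n/17 (P(n) = -8/9 + 12*(n + n)/17 = -8/9 + 12*(2*n)/17 = -8/9 + 24*n/17)
-3208624 + P(h(-27, 6)) = -3208624 + (-8/9 + (24/17)*(-18)) = -3208624 + (-8/9 - 432/17) = -3208624 - 4024/153 = -490923496/153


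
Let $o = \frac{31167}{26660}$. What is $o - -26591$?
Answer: $\frac{708947227}{26660} \approx 26592.0$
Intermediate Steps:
$o = \frac{31167}{26660}$ ($o = 31167 \cdot \frac{1}{26660} = \frac{31167}{26660} \approx 1.1691$)
$o - -26591 = \frac{31167}{26660} - -26591 = \frac{31167}{26660} + 26591 = \frac{708947227}{26660}$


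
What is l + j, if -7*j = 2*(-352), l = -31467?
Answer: -219565/7 ≈ -31366.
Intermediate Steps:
j = 704/7 (j = -2*(-352)/7 = -1/7*(-704) = 704/7 ≈ 100.57)
l + j = -31467 + 704/7 = -219565/7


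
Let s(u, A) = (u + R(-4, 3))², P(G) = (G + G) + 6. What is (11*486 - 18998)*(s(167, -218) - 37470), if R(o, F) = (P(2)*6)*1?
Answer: -191933468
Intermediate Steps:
P(G) = 6 + 2*G (P(G) = 2*G + 6 = 6 + 2*G)
R(o, F) = 60 (R(o, F) = ((6 + 2*2)*6)*1 = ((6 + 4)*6)*1 = (10*6)*1 = 60*1 = 60)
s(u, A) = (60 + u)² (s(u, A) = (u + 60)² = (60 + u)²)
(11*486 - 18998)*(s(167, -218) - 37470) = (11*486 - 18998)*((60 + 167)² - 37470) = (5346 - 18998)*(227² - 37470) = -13652*(51529 - 37470) = -13652*14059 = -191933468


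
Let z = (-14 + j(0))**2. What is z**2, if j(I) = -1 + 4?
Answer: 14641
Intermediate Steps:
j(I) = 3
z = 121 (z = (-14 + 3)**2 = (-11)**2 = 121)
z**2 = 121**2 = 14641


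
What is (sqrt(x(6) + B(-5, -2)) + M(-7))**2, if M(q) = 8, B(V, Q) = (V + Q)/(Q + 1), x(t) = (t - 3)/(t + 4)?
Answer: (80 + sqrt(730))**2/100 ≈ 114.53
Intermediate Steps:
x(t) = (-3 + t)/(4 + t)
B(V, Q) = (Q + V)/(1 + Q)
(sqrt(x(6) + B(-5, -2)) + M(-7))**2 = (sqrt((-3 + 6)/(4 + 6) + (-2 - 5)/(1 - 2)) + 8)**2 = (sqrt(3/10 - 7/(-1)) + 8)**2 = (sqrt((1/10)*3 - 1*(-7)) + 8)**2 = (sqrt(3/10 + 7) + 8)**2 = (sqrt(73/10) + 8)**2 = (sqrt(730)/10 + 8)**2 = (8 + sqrt(730)/10)**2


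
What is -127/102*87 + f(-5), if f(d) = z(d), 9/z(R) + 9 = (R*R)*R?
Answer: -123457/1139 ≈ -108.39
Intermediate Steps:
z(R) = 9/(-9 + R**3) (z(R) = 9/(-9 + (R*R)*R) = 9/(-9 + R**2*R) = 9/(-9 + R**3))
f(d) = 9/(-9 + d**3)
-127/102*87 + f(-5) = -127/102*87 + 9/(-9 + (-5)**3) = -127*1/102*87 + 9/(-9 - 125) = -127/102*87 + 9/(-134) = -3683/34 + 9*(-1/134) = -3683/34 - 9/134 = -123457/1139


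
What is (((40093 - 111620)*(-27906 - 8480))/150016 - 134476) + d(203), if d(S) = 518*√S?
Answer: -8785485097/75008 + 518*√203 ≈ -1.0975e+5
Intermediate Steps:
(((40093 - 111620)*(-27906 - 8480))/150016 - 134476) + d(203) = (((40093 - 111620)*(-27906 - 8480))/150016 - 134476) + 518*√203 = (-71527*(-36386)*(1/150016) - 134476) + 518*√203 = (2602581422*(1/150016) - 134476) + 518*√203 = (1301290711/75008 - 134476) + 518*√203 = -8785485097/75008 + 518*√203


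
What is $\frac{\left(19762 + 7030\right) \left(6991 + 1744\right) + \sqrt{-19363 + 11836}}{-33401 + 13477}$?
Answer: $- \frac{3441590}{293} - \frac{i \sqrt{7527}}{19924} \approx -11746.0 - 0.0043545 i$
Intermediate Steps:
$\frac{\left(19762 + 7030\right) \left(6991 + 1744\right) + \sqrt{-19363 + 11836}}{-33401 + 13477} = \frac{26792 \cdot 8735 + \sqrt{-7527}}{-19924} = \left(234028120 + i \sqrt{7527}\right) \left(- \frac{1}{19924}\right) = - \frac{3441590}{293} - \frac{i \sqrt{7527}}{19924}$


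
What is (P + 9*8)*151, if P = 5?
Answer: 11627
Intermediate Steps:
(P + 9*8)*151 = (5 + 9*8)*151 = (5 + 72)*151 = 77*151 = 11627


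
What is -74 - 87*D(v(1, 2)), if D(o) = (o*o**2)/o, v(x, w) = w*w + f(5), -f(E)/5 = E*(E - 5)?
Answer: -1466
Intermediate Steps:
f(E) = -5*E*(-5 + E) (f(E) = -5*E*(E - 5) = -5*E*(-5 + E))
v(x, w) = w**2 (v(x, w) = w*w + 5*5*(5 - 1*5) = w**2 + 5*5*(5 - 5) = w**2 + 5*5*0 = w**2 + 0 = w**2)
D(o) = o**2 (D(o) = o**3/o = o**2)
-74 - 87*D(v(1, 2)) = -74 - 87*(2**2)**2 = -74 - 87*4**2 = -74 - 87*16 = -74 - 1392 = -1466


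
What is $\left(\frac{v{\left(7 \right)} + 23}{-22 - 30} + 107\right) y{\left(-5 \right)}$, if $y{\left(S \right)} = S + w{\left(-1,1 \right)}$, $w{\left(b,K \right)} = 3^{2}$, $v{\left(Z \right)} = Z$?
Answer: $\frac{5534}{13} \approx 425.69$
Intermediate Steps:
$w{\left(b,K \right)} = 9$
$y{\left(S \right)} = 9 + S$ ($y{\left(S \right)} = S + 9 = 9 + S$)
$\left(\frac{v{\left(7 \right)} + 23}{-22 - 30} + 107\right) y{\left(-5 \right)} = \left(\frac{7 + 23}{-22 - 30} + 107\right) \left(9 - 5\right) = \left(\frac{30}{-52} + 107\right) 4 = \left(30 \left(- \frac{1}{52}\right) + 107\right) 4 = \left(- \frac{15}{26} + 107\right) 4 = \frac{2767}{26} \cdot 4 = \frac{5534}{13}$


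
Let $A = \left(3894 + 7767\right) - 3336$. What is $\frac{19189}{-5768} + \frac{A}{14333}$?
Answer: $- \frac{227017337}{82672744} \approx -2.746$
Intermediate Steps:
$A = 8325$ ($A = 11661 - 3336 = 8325$)
$\frac{19189}{-5768} + \frac{A}{14333} = \frac{19189}{-5768} + \frac{8325}{14333} = 19189 \left(- \frac{1}{5768}\right) + 8325 \cdot \frac{1}{14333} = - \frac{19189}{5768} + \frac{8325}{14333} = - \frac{227017337}{82672744}$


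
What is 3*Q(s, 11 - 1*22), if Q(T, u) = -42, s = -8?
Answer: -126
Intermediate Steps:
3*Q(s, 11 - 1*22) = 3*(-42) = -126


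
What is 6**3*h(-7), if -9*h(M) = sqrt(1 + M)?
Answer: -24*I*sqrt(6) ≈ -58.788*I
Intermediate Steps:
h(M) = -sqrt(1 + M)/9
6**3*h(-7) = 6**3*(-sqrt(1 - 7)/9) = 216*(-I*sqrt(6)/9) = -24*I*sqrt(6)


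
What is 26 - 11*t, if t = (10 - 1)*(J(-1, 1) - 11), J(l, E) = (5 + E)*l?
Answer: 1709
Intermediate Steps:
J(l, E) = l*(5 + E)
t = -153 (t = (10 - 1)*(-(5 + 1) - 11) = 9*(-1*6 - 11) = 9*(-6 - 11) = 9*(-17) = -153)
26 - 11*t = 26 - 11*(-153) = 26 + 1683 = 1709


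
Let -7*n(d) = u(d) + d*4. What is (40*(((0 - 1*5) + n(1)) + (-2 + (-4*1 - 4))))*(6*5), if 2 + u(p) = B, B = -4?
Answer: -123600/7 ≈ -17657.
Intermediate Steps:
u(p) = -6 (u(p) = -2 - 4 = -6)
n(d) = 6/7 - 4*d/7 (n(d) = -(-6 + d*4)/7 = -(-6 + 4*d)/7 = 6/7 - 4*d/7)
(40*(((0 - 1*5) + n(1)) + (-2 + (-4*1 - 4))))*(6*5) = (40*(((0 - 1*5) + (6/7 - 4/7*1)) + (-2 + (-4*1 - 4))))*(6*5) = (40*(((0 - 5) + (6/7 - 4/7)) + (-2 + (-4 - 4))))*30 = (40*((-5 + 2/7) + (-2 - 8)))*30 = (40*(-33/7 - 10))*30 = (40*(-103/7))*30 = -4120/7*30 = -123600/7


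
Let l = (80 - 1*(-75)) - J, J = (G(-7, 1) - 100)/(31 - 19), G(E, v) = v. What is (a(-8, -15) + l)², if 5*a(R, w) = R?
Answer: 10452289/400 ≈ 26131.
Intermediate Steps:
J = -33/4 (J = (1 - 100)/(31 - 19) = -99/12 = -99*1/12 = -33/4 ≈ -8.2500)
a(R, w) = R/5
l = 653/4 (l = (80 - 1*(-75)) - 1*(-33/4) = (80 + 75) + 33/4 = 155 + 33/4 = 653/4 ≈ 163.25)
(a(-8, -15) + l)² = ((⅕)*(-8) + 653/4)² = (-8/5 + 653/4)² = (3233/20)² = 10452289/400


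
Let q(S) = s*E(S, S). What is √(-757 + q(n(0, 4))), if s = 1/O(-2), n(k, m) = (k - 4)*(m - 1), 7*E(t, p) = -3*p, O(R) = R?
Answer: I*√37219/7 ≈ 27.56*I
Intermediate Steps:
E(t, p) = -3*p/7 (E(t, p) = (-3*p)/7 = -3*p/7)
n(k, m) = (-1 + m)*(-4 + k) (n(k, m) = (-4 + k)*(-1 + m) = (-1 + m)*(-4 + k))
s = -½ (s = 1/(-2) = -½ ≈ -0.50000)
q(S) = 3*S/14 (q(S) = -(-3)*S/14 = 3*S/14)
√(-757 + q(n(0, 4))) = √(-757 + 3*(4 - 1*0 - 4*4 + 0*4)/14) = √(-757 + 3*(4 + 0 - 16 + 0)/14) = √(-757 + (3/14)*(-12)) = √(-757 - 18/7) = √(-5317/7) = I*√37219/7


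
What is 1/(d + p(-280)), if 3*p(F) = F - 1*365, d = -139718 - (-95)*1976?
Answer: 1/47787 ≈ 2.0926e-5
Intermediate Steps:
d = 48002 (d = -139718 - 1*(-187720) = -139718 + 187720 = 48002)
p(F) = -365/3 + F/3 (p(F) = (F - 1*365)/3 = (F - 365)/3 = (-365 + F)/3 = -365/3 + F/3)
1/(d + p(-280)) = 1/(48002 + (-365/3 + (⅓)*(-280))) = 1/(48002 + (-365/3 - 280/3)) = 1/(48002 - 215) = 1/47787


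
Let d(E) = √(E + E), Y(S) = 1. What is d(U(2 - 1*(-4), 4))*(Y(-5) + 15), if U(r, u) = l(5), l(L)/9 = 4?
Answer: 96*√2 ≈ 135.76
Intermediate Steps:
l(L) = 36 (l(L) = 9*4 = 36)
U(r, u) = 36
d(E) = √2*√E (d(E) = √(2*E) = √2*√E)
d(U(2 - 1*(-4), 4))*(Y(-5) + 15) = (√2*√36)*(1 + 15) = (√2*6)*16 = (6*√2)*16 = 96*√2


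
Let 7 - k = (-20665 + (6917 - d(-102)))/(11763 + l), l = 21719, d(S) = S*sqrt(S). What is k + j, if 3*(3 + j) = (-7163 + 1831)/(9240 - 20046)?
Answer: 1241471648/271354869 - 51*I*sqrt(102)/16741 ≈ 4.5751 - 0.030767*I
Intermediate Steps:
d(S) = S**(3/2)
k = 124061/16741 - 51*I*sqrt(102)/16741 (k = 7 - (-20665 + (6917 - (-102)**(3/2)))/(11763 + 21719) = 7 - (-20665 + (6917 - (-102)*I*sqrt(102)))/33482 = 7 - (-20665 + (6917 + 102*I*sqrt(102)))/33482 = 7 - (-13748 + 102*I*sqrt(102))/33482 = 7 - (-6874/16741 + 51*I*sqrt(102)/16741) = 7 + (6874/16741 - 51*I*sqrt(102)/16741) = 124061/16741 - 51*I*sqrt(102)/16741 ≈ 7.4106 - 0.030767*I)
j = -45961/16209 (j = -3 + ((-7163 + 1831)/(9240 - 20046))/3 = -3 + (-5332/(-10806))/3 = -3 + (-5332*(-1/10806))/3 = -3 + (1/3)*(2666/5403) = -3 + 2666/16209 = -45961/16209 ≈ -2.8355)
k + j = (124061/16741 - 51*I*sqrt(102)/16741) - 45961/16209 = 1241471648/271354869 - 51*I*sqrt(102)/16741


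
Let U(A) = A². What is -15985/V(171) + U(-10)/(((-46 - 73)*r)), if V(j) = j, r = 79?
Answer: -150292085/1607571 ≈ -93.490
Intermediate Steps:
-15985/V(171) + U(-10)/(((-46 - 73)*r)) = -15985/171 + (-10)²/(((-46 - 73)*79)) = -15985*1/171 + 100/((-119*79)) = -15985/171 + 100/(-9401) = -15985/171 + 100*(-1/9401) = -15985/171 - 100/9401 = -150292085/1607571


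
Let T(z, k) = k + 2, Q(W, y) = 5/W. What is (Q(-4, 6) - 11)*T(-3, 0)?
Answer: -49/2 ≈ -24.500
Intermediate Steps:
T(z, k) = 2 + k
(Q(-4, 6) - 11)*T(-3, 0) = (5/(-4) - 11)*(2 + 0) = (5*(-1/4) - 11)*2 = (-5/4 - 11)*2 = -49/4*2 = -49/2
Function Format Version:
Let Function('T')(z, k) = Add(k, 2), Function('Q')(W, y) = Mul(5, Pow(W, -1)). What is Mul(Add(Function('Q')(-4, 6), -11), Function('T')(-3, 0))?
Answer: Rational(-49, 2) ≈ -24.500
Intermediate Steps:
Function('T')(z, k) = Add(2, k)
Mul(Add(Function('Q')(-4, 6), -11), Function('T')(-3, 0)) = Mul(Add(Mul(5, Pow(-4, -1)), -11), Add(2, 0)) = Mul(Add(Mul(5, Rational(-1, 4)), -11), 2) = Mul(Add(Rational(-5, 4), -11), 2) = Mul(Rational(-49, 4), 2) = Rational(-49, 2)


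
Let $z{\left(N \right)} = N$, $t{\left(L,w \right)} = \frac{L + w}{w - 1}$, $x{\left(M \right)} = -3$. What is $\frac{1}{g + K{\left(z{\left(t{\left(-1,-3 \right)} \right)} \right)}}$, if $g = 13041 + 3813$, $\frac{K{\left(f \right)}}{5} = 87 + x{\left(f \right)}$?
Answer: $\frac{1}{17274} \approx 5.789 \cdot 10^{-5}$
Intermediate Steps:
$t{\left(L,w \right)} = \frac{L + w}{-1 + w}$
$K{\left(f \right)} = 420$ ($K{\left(f \right)} = 5 \left(87 - 3\right) = 5 \cdot 84 = 420$)
$g = 16854$
$\frac{1}{g + K{\left(z{\left(t{\left(-1,-3 \right)} \right)} \right)}} = \frac{1}{16854 + 420} = \frac{1}{17274}$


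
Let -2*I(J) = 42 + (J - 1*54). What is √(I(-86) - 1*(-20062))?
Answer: 13*√119 ≈ 141.81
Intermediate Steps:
I(J) = 6 - J/2 (I(J) = -(42 + (J - 1*54))/2 = -(42 + (J - 54))/2 = -(42 + (-54 + J))/2 = -(-12 + J)/2 = 6 - J/2)
√(I(-86) - 1*(-20062)) = √((6 - ½*(-86)) - 1*(-20062)) = √((6 + 43) + 20062) = √(49 + 20062) = √20111 = 13*√119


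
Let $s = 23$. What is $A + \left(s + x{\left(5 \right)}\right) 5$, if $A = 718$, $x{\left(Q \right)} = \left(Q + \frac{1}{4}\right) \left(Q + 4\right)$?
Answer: $\frac{4277}{4} \approx 1069.3$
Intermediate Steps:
$x{\left(Q \right)} = \left(4 + Q\right) \left(\frac{1}{4} + Q\right)$ ($x{\left(Q \right)} = \left(Q + \frac{1}{4}\right) \left(4 + Q\right) = \left(\frac{1}{4} + Q\right) \left(4 + Q\right) = \left(4 + Q\right) \left(\frac{1}{4} + Q\right)$)
$A + \left(s + x{\left(5 \right)}\right) 5 = 718 + \left(23 + \left(1 + 5^{2} + \frac{17}{4} \cdot 5\right)\right) 5 = 718 + \left(23 + \left(1 + 25 + \frac{85}{4}\right)\right) 5 = 718 + \left(23 + \frac{189}{4}\right) 5 = 718 + \frac{281}{4} \cdot 5 = 718 + \frac{1405}{4} = \frac{4277}{4}$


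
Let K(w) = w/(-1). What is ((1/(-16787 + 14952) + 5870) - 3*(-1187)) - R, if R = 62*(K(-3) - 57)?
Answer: 23449464/1835 ≈ 12779.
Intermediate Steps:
K(w) = -w (K(w) = w*(-1) = -w)
R = -3348 (R = 62*(-1*(-3) - 57) = 62*(3 - 57) = 62*(-54) = -3348)
((1/(-16787 + 14952) + 5870) - 3*(-1187)) - R = ((1/(-16787 + 14952) + 5870) - 3*(-1187)) - 1*(-3348) = ((1/(-1835) + 5870) + 3561) + 3348 = ((-1/1835 + 5870) + 3561) + 3348 = (10771449/1835 + 3561) + 3348 = 17305884/1835 + 3348 = 23449464/1835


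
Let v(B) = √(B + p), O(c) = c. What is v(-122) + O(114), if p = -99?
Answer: 114 + I*√221 ≈ 114.0 + 14.866*I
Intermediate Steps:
v(B) = √(-99 + B) (v(B) = √(B - 99) = √(-99 + B))
v(-122) + O(114) = √(-99 - 122) + 114 = √(-221) + 114 = I*√221 + 114 = 114 + I*√221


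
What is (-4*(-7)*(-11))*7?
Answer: -2156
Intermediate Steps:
(-4*(-7)*(-11))*7 = (28*(-11))*7 = -308*7 = -2156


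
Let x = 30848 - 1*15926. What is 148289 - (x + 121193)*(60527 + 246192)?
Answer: -41748908396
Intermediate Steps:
x = 14922 (x = 30848 - 15926 = 14922)
148289 - (x + 121193)*(60527 + 246192) = 148289 - (14922 + 121193)*(60527 + 246192) = 148289 - 136115*306719 = 148289 - 1*41749056685 = 148289 - 41749056685 = -41748908396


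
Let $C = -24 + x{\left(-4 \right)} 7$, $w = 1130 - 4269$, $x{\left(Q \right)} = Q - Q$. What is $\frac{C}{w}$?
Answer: $\frac{24}{3139} \approx 0.0076457$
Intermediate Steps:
$x{\left(Q \right)} = 0$
$w = -3139$ ($w = 1130 - 4269 = -3139$)
$C = -24$ ($C = -24 + 0 \cdot 7 = -24 + 0 = -24$)
$\frac{C}{w} = - \frac{24}{-3139} = \left(-24\right) \left(- \frac{1}{3139}\right) = \frac{24}{3139}$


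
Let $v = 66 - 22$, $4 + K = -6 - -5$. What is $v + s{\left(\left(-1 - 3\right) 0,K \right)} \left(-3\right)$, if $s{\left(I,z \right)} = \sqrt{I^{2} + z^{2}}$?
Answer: $29$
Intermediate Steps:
$K = -5$ ($K = -4 - 1 = -5$)
$v = 44$
$v + s{\left(\left(-1 - 3\right) 0,K \right)} \left(-3\right) = 44 + \sqrt{\left(\left(-1 - 3\right) 0\right)^{2} + \left(-5\right)^{2}} \left(-3\right) = 44 + \sqrt{\left(\left(-4\right) 0\right)^{2} + 25} \left(-3\right) = 44 + \sqrt{0^{2} + 25} \left(-3\right) = 44 + \sqrt{0 + 25} \left(-3\right) = 44 + \sqrt{25} \left(-3\right) = 44 + 5 \left(-3\right) = 44 - 15 = 29$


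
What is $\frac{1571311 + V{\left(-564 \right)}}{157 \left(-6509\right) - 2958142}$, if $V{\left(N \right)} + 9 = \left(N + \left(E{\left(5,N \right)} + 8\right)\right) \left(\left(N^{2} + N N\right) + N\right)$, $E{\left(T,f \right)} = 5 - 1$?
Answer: $\frac{349295354}{3980055} \approx 87.761$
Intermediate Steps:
$E{\left(T,f \right)} = 4$ ($E{\left(T,f \right)} = 5 - 1 = 4$)
$V{\left(N \right)} = -9 + \left(12 + N\right) \left(N + 2 N^{2}\right)$ ($V{\left(N \right)} = -9 + \left(N + \left(4 + 8\right)\right) \left(\left(N^{2} + N N\right) + N\right) = -9 + \left(N + 12\right) \left(\left(N^{2} + N^{2}\right) + N\right) = -9 + \left(12 + N\right) \left(2 N^{2} + N\right) = -9 + \left(12 + N\right) \left(N + 2 N^{2}\right)$)
$\frac{1571311 + V{\left(-564 \right)}}{157 \left(-6509\right) - 2958142} = \frac{1571311 + \left(-9 + 2 \left(-564\right)^{3} + 12 \left(-564\right) + 25 \left(-564\right)^{2}\right)}{157 \left(-6509\right) - 2958142} = \frac{1571311 + \left(-9 + 2 \left(-179406144\right) - 6768 + 25 \cdot 318096\right)}{-1021913 - 2958142} = \frac{1571311 - 350866665}{-3980055} = \left(1571311 - 350866665\right) \left(- \frac{1}{3980055}\right) = \left(-349295354\right) \left(- \frac{1}{3980055}\right) = \frac{349295354}{3980055}$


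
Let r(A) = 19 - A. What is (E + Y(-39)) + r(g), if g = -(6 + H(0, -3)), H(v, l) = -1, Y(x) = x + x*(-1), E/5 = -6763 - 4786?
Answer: -57721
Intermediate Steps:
E = -57745 (E = 5*(-6763 - 4786) = 5*(-11549) = -57745)
Y(x) = 0 (Y(x) = x - x = 0)
g = -5 (g = -(6 - 1) = -1*5 = -5)
(E + Y(-39)) + r(g) = (-57745 + 0) + (19 - 1*(-5)) = -57745 + (19 + 5) = -57745 + 24 = -57721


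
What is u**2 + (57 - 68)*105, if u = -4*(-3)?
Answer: -1011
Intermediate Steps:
u = 12
u**2 + (57 - 68)*105 = 12**2 + (57 - 68)*105 = 144 - 11*105 = 144 - 1155 = -1011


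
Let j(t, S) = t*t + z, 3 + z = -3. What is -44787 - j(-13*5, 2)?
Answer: -49006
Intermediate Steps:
z = -6 (z = -3 - 3 = -6)
j(t, S) = -6 + t² (j(t, S) = t*t - 6 = t² - 6 = -6 + t²)
-44787 - j(-13*5, 2) = -44787 - (-6 + (-13*5)²) = -44787 - (-6 + (-65)²) = -44787 - (-6 + 4225) = -44787 - 1*4219 = -44787 - 4219 = -49006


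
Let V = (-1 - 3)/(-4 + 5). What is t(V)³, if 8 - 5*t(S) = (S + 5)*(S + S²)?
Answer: -64/125 ≈ -0.51200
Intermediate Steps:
V = -4 (V = -4/1 = -4*1 = -4)
t(S) = 8/5 - (5 + S)*(S + S²)/5 (t(S) = 8/5 - (S + 5)*(S + S²)/5 = 8/5 - (5 + S)*(S + S²)/5)
t(V)³ = (8/5 - 1*(-4) - 6/5*(-4)² - ⅕*(-4)³)³ = (8/5 + 4 - 6/5*16 - ⅕*(-64))³ = (8/5 + 4 - 96/5 + 64/5)³ = (-⅘)³ = -64/125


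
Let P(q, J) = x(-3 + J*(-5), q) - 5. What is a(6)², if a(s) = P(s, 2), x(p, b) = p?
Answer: 324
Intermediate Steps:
P(q, J) = -8 - 5*J (P(q, J) = (-3 + J*(-5)) - 5 = (-3 - 5*J) - 5 = -8 - 5*J)
a(s) = -18 (a(s) = -8 - 5*2 = -8 - 10 = -18)
a(6)² = (-18)² = 324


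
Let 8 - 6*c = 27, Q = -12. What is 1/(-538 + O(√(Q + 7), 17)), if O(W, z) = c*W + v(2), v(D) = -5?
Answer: -19548/10616369 + 114*I*√5/10616369 ≈ -0.0018413 + 2.4011e-5*I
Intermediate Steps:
c = -19/6 (c = 4/3 - ⅙*27 = 4/3 - 9/2 = -19/6 ≈ -3.1667)
O(W, z) = -5 - 19*W/6 (O(W, z) = -19*W/6 - 5 = -5 - 19*W/6)
1/(-538 + O(√(Q + 7), 17)) = 1/(-538 + (-5 - 19*√(-12 + 7)/6)) = 1/(-538 + (-5 - 19*I*√5/6)) = 1/(-543 - 19*I*√5/6)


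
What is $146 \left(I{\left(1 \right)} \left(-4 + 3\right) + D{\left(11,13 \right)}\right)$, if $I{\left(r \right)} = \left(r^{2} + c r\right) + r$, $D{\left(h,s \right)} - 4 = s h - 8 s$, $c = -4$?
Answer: $6570$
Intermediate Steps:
$D{\left(h,s \right)} = 4 - 8 s + h s$ ($D{\left(h,s \right)} = 4 + \left(s h - 8 s\right) = 4 + \left(h s - 8 s\right) = 4 + \left(- 8 s + h s\right) = 4 - 8 s + h s$)
$I{\left(r \right)} = r^{2} - 3 r$ ($I{\left(r \right)} = \left(r^{2} - 4 r\right) + r = r^{2} - 3 r$)
$146 \left(I{\left(1 \right)} \left(-4 + 3\right) + D{\left(11,13 \right)}\right) = 146 \left(1 \left(-3 + 1\right) \left(-4 + 3\right) + \left(4 - 104 + 11 \cdot 13\right)\right) = 146 \left(1 \left(-2\right) \left(-1\right) + \left(4 - 104 + 143\right)\right) = 146 \left(\left(-2\right) \left(-1\right) + 43\right) = 146 \left(2 + 43\right) = 146 \cdot 45 = 6570$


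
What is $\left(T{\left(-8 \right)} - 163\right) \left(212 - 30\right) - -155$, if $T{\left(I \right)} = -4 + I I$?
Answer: $-18591$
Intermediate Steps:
$T{\left(I \right)} = -4 + I^{2}$
$\left(T{\left(-8 \right)} - 163\right) \left(212 - 30\right) - -155 = \left(\left(-4 + \left(-8\right)^{2}\right) - 163\right) \left(212 - 30\right) - -155 = \left(\left(-4 + 64\right) - 163\right) 182 + 155 = \left(60 - 163\right) 182 + 155 = \left(-103\right) 182 + 155 = -18746 + 155 = -18591$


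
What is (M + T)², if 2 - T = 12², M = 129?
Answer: 169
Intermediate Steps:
T = -142 (T = 2 - 1*12² = 2 - 1*144 = 2 - 144 = -142)
(M + T)² = (129 - 142)² = (-13)² = 169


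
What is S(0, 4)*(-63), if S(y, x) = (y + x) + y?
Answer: -252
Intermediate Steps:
S(y, x) = x + 2*y (S(y, x) = (x + y) + y = x + 2*y)
S(0, 4)*(-63) = (4 + 2*0)*(-63) = (4 + 0)*(-63) = 4*(-63) = -252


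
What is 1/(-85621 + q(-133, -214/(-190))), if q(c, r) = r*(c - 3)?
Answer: -95/8148547 ≈ -1.1659e-5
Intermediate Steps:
q(c, r) = r*(-3 + c)
1/(-85621 + q(-133, -214/(-190))) = 1/(-85621 + (-214/(-190))*(-3 - 133)) = 1/(-85621 - 214*(-1/190)*(-136)) = 1/(-85621 + (107/95)*(-136)) = 1/(-85621 - 14552/95) = 1/(-8148547/95) = -95/8148547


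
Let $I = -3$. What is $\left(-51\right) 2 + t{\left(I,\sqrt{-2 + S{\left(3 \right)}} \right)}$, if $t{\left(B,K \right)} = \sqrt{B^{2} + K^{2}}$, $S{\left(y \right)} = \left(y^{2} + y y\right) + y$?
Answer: $-102 + 2 \sqrt{7} \approx -96.708$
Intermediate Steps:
$S{\left(y \right)} = y + 2 y^{2}$ ($S{\left(y \right)} = \left(y^{2} + y^{2}\right) + y = 2 y^{2} + y = y + 2 y^{2}$)
$\left(-51\right) 2 + t{\left(I,\sqrt{-2 + S{\left(3 \right)}} \right)} = \left(-51\right) 2 + \sqrt{\left(-3\right)^{2} + \left(\sqrt{-2 + 3 \left(1 + 2 \cdot 3\right)}\right)^{2}} = -102 + \sqrt{9 + \left(\sqrt{-2 + 3 \left(1 + 6\right)}\right)^{2}} = -102 + \sqrt{9 + \left(\sqrt{-2 + 3 \cdot 7}\right)^{2}} = -102 + \sqrt{9 + \left(\sqrt{-2 + 21}\right)^{2}} = -102 + \sqrt{9 + \left(\sqrt{19}\right)^{2}} = -102 + \sqrt{9 + 19} = -102 + \sqrt{28} = -102 + 2 \sqrt{7}$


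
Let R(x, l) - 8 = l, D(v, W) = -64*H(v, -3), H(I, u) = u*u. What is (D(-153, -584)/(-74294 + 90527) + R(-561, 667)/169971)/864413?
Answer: -9660669/265003981162151 ≈ -3.6455e-8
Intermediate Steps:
H(I, u) = u**2
D(v, W) = -576 (D(v, W) = -64*(-3)**2 = -64*9 = -576)
R(x, l) = 8 + l
(D(-153, -584)/(-74294 + 90527) + R(-561, 667)/169971)/864413 = (-576/(-74294 + 90527) + (8 + 667)/169971)/864413 = (-576/16233 + 675*(1/169971))*(1/864413) = (-576*1/16233 + 225/56657)*(1/864413) = (-192/5411 + 225/56657)*(1/864413) = -9660669/306571027*1/864413 = -9660669/265003981162151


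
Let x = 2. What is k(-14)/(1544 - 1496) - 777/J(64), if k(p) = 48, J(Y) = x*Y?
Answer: -649/128 ≈ -5.0703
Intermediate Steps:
J(Y) = 2*Y
k(-14)/(1544 - 1496) - 777/J(64) = 48/(1544 - 1496) - 777/(2*64) = 48/48 - 777/128 = 48*(1/48) - 777*1/128 = 1 - 777/128 = -649/128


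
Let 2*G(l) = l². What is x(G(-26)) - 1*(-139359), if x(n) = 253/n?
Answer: 47103595/338 ≈ 1.3936e+5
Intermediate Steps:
G(l) = l²/2
x(G(-26)) - 1*(-139359) = 253/(((½)*(-26)²)) - 1*(-139359) = 253/(((½)*676)) + 139359 = 253/338 + 139359 = 47103595/338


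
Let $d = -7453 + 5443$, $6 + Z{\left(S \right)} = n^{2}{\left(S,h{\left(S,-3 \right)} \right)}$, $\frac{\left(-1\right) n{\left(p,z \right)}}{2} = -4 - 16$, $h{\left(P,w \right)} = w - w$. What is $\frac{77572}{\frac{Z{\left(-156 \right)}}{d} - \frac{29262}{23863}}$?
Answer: $- \frac{1860356139180}{48427121} \approx -38416.0$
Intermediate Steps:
$h{\left(P,w \right)} = 0$
$n{\left(p,z \right)} = 40$ ($n{\left(p,z \right)} = - 2 \left(-4 - 16\right) = \left(-2\right) \left(-20\right) = 40$)
$Z{\left(S \right)} = 1594$ ($Z{\left(S \right)} = -6 + 40^{2} = -6 + 1600 = 1594$)
$d = -2010$
$\frac{77572}{\frac{Z{\left(-156 \right)}}{d} - \frac{29262}{23863}} = \frac{77572}{\frac{1594}{-2010} - \frac{29262}{23863}} = \frac{77572}{1594 \left(- \frac{1}{2010}\right) - \frac{29262}{23863}} = \frac{77572}{- \frac{797}{1005} - \frac{29262}{23863}} = \frac{77572}{- \frac{48427121}{23982315}} = 77572 \left(- \frac{23982315}{48427121}\right) = - \frac{1860356139180}{48427121}$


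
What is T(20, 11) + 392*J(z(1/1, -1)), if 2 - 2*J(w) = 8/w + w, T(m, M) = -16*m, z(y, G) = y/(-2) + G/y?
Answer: 4234/3 ≈ 1411.3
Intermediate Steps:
z(y, G) = -y/2 + G/y (z(y, G) = y*(-1/2) + G/y = -y/2 + G/y)
J(w) = 1 - 4/w - w/2 (J(w) = 1 - (8/w + w)/2 = 1 - (w + 8/w)/2 = 1 + (-4/w - w/2) = 1 - 4/w - w/2)
T(20, 11) + 392*J(z(1/1, -1)) = -16*20 + 392*(1 - 4/(-1/2/1 - 1/(1/1)) - (-1/2/1 - 1/(1/1))/2) = -320 + 392*(1 - 4/(-1/2*1 - 1/1) - (-1/2*1 - 1/1)/2) = -320 + 392*(1 - 4/(-1/2 - 1*1) - (-1/2 - 1*1)/2) = -320 + 392*(1 - 4/(-1/2 - 1) - (-1/2 - 1)/2) = -320 + 392*(1 - 4/(-3/2) - 1/2*(-3/2)) = -320 + 392*(1 - 4*(-2/3) + 3/4) = -320 + 392*(1 + 8/3 + 3/4) = -320 + 392*(53/12) = -320 + 5194/3 = 4234/3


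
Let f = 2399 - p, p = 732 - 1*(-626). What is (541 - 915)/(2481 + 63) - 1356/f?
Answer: -639833/441384 ≈ -1.4496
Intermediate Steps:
p = 1358 (p = 732 + 626 = 1358)
f = 1041 (f = 2399 - 1*1358 = 2399 - 1358 = 1041)
(541 - 915)/(2481 + 63) - 1356/f = (541 - 915)/(2481 + 63) - 1356/1041 = -374/2544 - 1356/1041 = -374*1/2544 - 1*452/347 = -187/1272 - 452/347 = -639833/441384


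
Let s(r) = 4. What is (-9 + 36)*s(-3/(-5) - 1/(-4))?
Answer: 108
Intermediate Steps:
(-9 + 36)*s(-3/(-5) - 1/(-4)) = (-9 + 36)*4 = 27*4 = 108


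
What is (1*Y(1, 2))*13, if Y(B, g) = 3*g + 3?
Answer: 117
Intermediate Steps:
Y(B, g) = 3 + 3*g
(1*Y(1, 2))*13 = (1*(3 + 3*2))*13 = (1*(3 + 6))*13 = (1*9)*13 = 9*13 = 117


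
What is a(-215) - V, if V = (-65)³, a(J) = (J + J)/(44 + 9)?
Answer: 14554695/53 ≈ 2.7462e+5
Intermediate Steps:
a(J) = 2*J/53 (a(J) = (2*J)/53 = (2*J)*(1/53) = 2*J/53)
V = -274625
a(-215) - V = (2/53)*(-215) - 1*(-274625) = -430/53 + 274625 = 14554695/53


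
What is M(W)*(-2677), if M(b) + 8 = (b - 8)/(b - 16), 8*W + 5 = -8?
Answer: 2813527/141 ≈ 19954.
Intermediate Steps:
W = -13/8 (W = -5/8 + (⅛)*(-8) = -5/8 - 1 = -13/8 ≈ -1.6250)
M(b) = -8 + (-8 + b)/(-16 + b) (M(b) = -8 + (b - 8)/(b - 16) = -8 + (-8 + b)/(-16 + b))
M(W)*(-2677) = ((120 - 7*(-13/8))/(-16 - 13/8))*(-2677) = ((120 + 91/8)/(-141/8))*(-2677) = -8/141*1051/8*(-2677) = -1051/141*(-2677) = 2813527/141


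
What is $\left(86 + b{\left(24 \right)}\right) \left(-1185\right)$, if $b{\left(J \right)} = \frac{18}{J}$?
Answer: $- \frac{411195}{4} \approx -1.028 \cdot 10^{5}$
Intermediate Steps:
$\left(86 + b{\left(24 \right)}\right) \left(-1185\right) = \left(86 + \frac{18}{24}\right) \left(-1185\right) = \left(86 + 18 \cdot \frac{1}{24}\right) \left(-1185\right) = \left(86 + \frac{3}{4}\right) \left(-1185\right) = \frac{347}{4} \left(-1185\right) = - \frac{411195}{4}$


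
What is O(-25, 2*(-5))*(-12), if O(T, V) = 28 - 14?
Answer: -168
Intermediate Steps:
O(T, V) = 14
O(-25, 2*(-5))*(-12) = 14*(-12) = -168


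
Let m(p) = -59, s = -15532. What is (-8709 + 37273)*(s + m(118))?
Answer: -445341324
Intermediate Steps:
(-8709 + 37273)*(s + m(118)) = (-8709 + 37273)*(-15532 - 59) = 28564*(-15591) = -445341324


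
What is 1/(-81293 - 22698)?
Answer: -1/103991 ≈ -9.6162e-6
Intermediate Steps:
1/(-81293 - 22698) = 1/(-103991) = -1/103991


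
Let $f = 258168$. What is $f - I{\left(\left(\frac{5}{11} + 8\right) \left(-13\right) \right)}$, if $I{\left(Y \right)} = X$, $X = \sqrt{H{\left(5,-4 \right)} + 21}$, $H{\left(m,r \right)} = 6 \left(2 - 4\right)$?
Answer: $258165$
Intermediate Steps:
$H{\left(m,r \right)} = -12$ ($H{\left(m,r \right)} = 6 \left(-2\right) = -12$)
$X = 3$ ($X = \sqrt{-12 + 21} = \sqrt{9} = 3$)
$I{\left(Y \right)} = 3$
$f - I{\left(\left(\frac{5}{11} + 8\right) \left(-13\right) \right)} = 258168 - 3 = 258165$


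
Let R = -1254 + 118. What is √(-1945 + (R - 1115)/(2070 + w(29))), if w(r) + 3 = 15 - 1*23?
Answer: I*√8250425354/2059 ≈ 44.115*I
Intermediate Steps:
R = -1136
w(r) = -11 (w(r) = -3 + (15 - 1*23) = -3 + (15 - 23) = -3 - 8 = -11)
√(-1945 + (R - 1115)/(2070 + w(29))) = √(-1945 + (-1136 - 1115)/(2070 - 11)) = √(-1945 - 2251/2059) = √(-4007006/2059) = I*√8250425354/2059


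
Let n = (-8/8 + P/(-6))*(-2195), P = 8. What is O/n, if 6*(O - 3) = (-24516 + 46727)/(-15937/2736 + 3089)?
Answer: 15186393/18516069565 ≈ 0.00082017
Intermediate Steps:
n = 15365/3 (n = (-8/8 + 8/(-6))*(-2195) = (-8*⅛ + 8*(-⅙))*(-2195) = (-1 - 4/3)*(-2195) = -7/3*(-2195) = 15365/3 ≈ 5121.7)
O = 5062131/1205081 (O = 3 + ((-24516 + 46727)/(-15937/2736 + 3089))/6 = 3 + (22211/(-15937*1/2736 + 3089))/6 = 3 + (22211/(-15937/2736 + 3089))/6 = 3 + (22211/(8435567/2736))/6 = 3 + (22211*(2736/8435567))/6 = 3 + (⅙)*(8681328/1205081) = 3 + 1446888/1205081 = 5062131/1205081 ≈ 4.2007)
O/n = 5062131/(1205081*(15365/3)) = (5062131/1205081)*(3/15365) = 15186393/18516069565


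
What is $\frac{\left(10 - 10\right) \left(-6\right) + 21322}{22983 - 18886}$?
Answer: $\frac{21322}{4097} \approx 5.2043$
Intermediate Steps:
$\frac{\left(10 - 10\right) \left(-6\right) + 21322}{22983 - 18886} = \frac{0 \left(-6\right) + 21322}{4097} = \left(0 + 21322\right) \frac{1}{4097} = 21322 \cdot \frac{1}{4097} = \frac{21322}{4097}$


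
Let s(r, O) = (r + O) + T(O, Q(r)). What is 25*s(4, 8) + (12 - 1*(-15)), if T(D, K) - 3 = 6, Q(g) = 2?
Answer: 552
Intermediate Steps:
T(D, K) = 9 (T(D, K) = 3 + 6 = 9)
s(r, O) = 9 + O + r (s(r, O) = (r + O) + 9 = (O + r) + 9 = 9 + O + r)
25*s(4, 8) + (12 - 1*(-15)) = 25*(9 + 8 + 4) + (12 - 1*(-15)) = 25*21 + (12 + 15) = 525 + 27 = 552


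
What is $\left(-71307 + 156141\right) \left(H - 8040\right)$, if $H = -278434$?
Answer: $-24302735316$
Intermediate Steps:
$\left(-71307 + 156141\right) \left(H - 8040\right) = \left(-71307 + 156141\right) \left(-278434 - 8040\right) = 84834 \left(-286474\right) = -24302735316$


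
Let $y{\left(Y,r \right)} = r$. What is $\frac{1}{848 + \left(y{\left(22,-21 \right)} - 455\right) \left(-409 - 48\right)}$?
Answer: $\frac{1}{218380} \approx 4.5792 \cdot 10^{-6}$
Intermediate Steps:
$\frac{1}{848 + \left(y{\left(22,-21 \right)} - 455\right) \left(-409 - 48\right)} = \frac{1}{848 + \left(-21 - 455\right) \left(-409 - 48\right)} = \frac{1}{848 - -217532} = \frac{1}{848 + 217532} = \frac{1}{218380}$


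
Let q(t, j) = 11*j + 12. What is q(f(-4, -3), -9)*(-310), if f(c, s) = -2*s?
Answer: 26970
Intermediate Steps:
q(t, j) = 12 + 11*j
q(f(-4, -3), -9)*(-310) = (12 + 11*(-9))*(-310) = (12 - 99)*(-310) = -87*(-310) = 26970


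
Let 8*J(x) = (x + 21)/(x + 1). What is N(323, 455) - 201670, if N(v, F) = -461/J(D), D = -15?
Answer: -579194/3 ≈ -1.9306e+5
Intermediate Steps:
J(x) = (21 + x)/(8*(1 + x)) (J(x) = ((x + 21)/(x + 1))/8 = ((21 + x)/(1 + x))/8 = (21 + x)/(8*(1 + x)))
N(v, F) = 25816/3 (N(v, F) = -461*8*(1 - 15)/(21 - 15) = -461/((⅛)*6/(-14)) = -461/((⅛)*(-1/14)*6) = -461/(-3/56) = -461*(-56/3) = 25816/3)
N(323, 455) - 201670 = 25816/3 - 201670 = -579194/3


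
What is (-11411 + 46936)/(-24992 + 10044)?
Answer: -35525/14948 ≈ -2.3766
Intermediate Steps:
(-11411 + 46936)/(-24992 + 10044) = 35525/(-14948) = 35525*(-1/14948) = -35525/14948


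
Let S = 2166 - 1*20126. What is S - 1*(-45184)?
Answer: 27224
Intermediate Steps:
S = -17960 (S = 2166 - 20126 = -17960)
S - 1*(-45184) = -17960 - 1*(-45184) = -17960 + 45184 = 27224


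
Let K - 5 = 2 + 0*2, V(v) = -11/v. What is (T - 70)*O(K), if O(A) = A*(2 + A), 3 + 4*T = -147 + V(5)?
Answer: -136143/20 ≈ -6807.1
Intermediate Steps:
K = 7 (K = 5 + (2 + 0*2) = 5 + (2 + 0) = 5 + 2 = 7)
T = -761/20 (T = -¾ + (-147 - 11/5)/4 = -¾ + (¼)*(-746/5) = -¾ - 373/10 = -761/20 ≈ -38.050)
(T - 70)*O(K) = (-761/20 - 70)*(7*(2 + 7)) = -15127*9/20 = -2161/20*63 = -136143/20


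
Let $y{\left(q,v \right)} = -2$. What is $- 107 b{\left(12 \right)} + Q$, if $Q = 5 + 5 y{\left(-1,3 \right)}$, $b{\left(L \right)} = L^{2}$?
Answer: $-15413$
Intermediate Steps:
$Q = -5$ ($Q = 5 + 5 \left(-2\right) = 5 - 10 = -5$)
$- 107 b{\left(12 \right)} + Q = - 107 \cdot 12^{2} - 5 = \left(-107\right) 144 - 5 = -15408 - 5 = -15413$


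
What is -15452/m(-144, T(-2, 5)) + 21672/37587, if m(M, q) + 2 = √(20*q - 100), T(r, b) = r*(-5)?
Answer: -48385079/25058 ≈ -1930.9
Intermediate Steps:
T(r, b) = -5*r
m(M, q) = -2 + √(-100 + 20*q) (m(M, q) = -2 + √(20*q - 100) = -2 + √(-100 + 20*q))
-15452/m(-144, T(-2, 5)) + 21672/37587 = -15452/(-2 + 2*√(-25 + 5*(-5*(-2)))) + 21672/37587 = -15452/(-2 + 2*√(-25 + 5*10)) + 21672*(1/37587) = -15452/(-2 + 2*√(-25 + 50)) + 7224/12529 = -15452/(-2 + 2*√25) + 7224/12529 = -15452/(-2 + 2*5) + 7224/12529 = -15452/(-2 + 10) + 7224/12529 = -15452/8 + 7224/12529 = -15452*⅛ + 7224/12529 = -3863/2 + 7224/12529 = -48385079/25058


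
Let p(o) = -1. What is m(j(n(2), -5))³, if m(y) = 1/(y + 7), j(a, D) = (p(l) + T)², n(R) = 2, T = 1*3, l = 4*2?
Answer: 1/1331 ≈ 0.00075131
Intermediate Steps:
l = 8
T = 3
j(a, D) = 4 (j(a, D) = (-1 + 3)² = 2² = 4)
m(y) = 1/(7 + y)
m(j(n(2), -5))³ = (1/(7 + 4))³ = (1/11)³ = 1/1331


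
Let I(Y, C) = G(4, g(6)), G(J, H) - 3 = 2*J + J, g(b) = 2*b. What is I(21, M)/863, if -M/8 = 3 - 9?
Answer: 15/863 ≈ 0.017381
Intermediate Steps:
M = 48 (M = -8*(3 - 9) = -8*(-6) = 48)
G(J, H) = 3 + 3*J (G(J, H) = 3 + (2*J + J) = 3 + 3*J)
I(Y, C) = 15 (I(Y, C) = 3 + 3*4 = 3 + 12 = 15)
I(21, M)/863 = 15/863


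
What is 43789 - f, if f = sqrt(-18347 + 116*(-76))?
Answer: 43789 - I*sqrt(27163) ≈ 43789.0 - 164.81*I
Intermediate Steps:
f = I*sqrt(27163) (f = sqrt(-18347 - 8816) = sqrt(-27163) = I*sqrt(27163) ≈ 164.81*I)
43789 - f = 43789 - I*sqrt(27163)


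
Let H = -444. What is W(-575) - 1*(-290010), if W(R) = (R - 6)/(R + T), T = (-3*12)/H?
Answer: 6169114217/21272 ≈ 2.9001e+5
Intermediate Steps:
T = 3/37 (T = -3*12/(-444) = -36*(-1/444) = 3/37 ≈ 0.081081)
W(R) = (-6 + R)/(3/37 + R) (W(R) = (R - 6)/(R + 3/37) = (-6 + R)/(3/37 + R))
W(-575) - 1*(-290010) = 37*(-6 - 575)/(3 + 37*(-575)) - 1*(-290010) = 37*(-581)/(3 - 21275) + 290010 = 37*(-581)/(-21272) + 290010 = 37*(-1/21272)*(-581) + 290010 = 21497/21272 + 290010 = 6169114217/21272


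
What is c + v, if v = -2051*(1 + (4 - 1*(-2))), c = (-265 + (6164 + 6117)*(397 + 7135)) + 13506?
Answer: 92499376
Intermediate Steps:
c = 92513733 (c = (-265 + 12281*7532) + 13506 = (-265 + 92500492) + 13506 = 92500227 + 13506 = 92513733)
v = -14357 (v = -2051*(1 + (4 + 2)) = -2051*(1 + 6) = -2051*7 = -14357)
c + v = 92513733 - 14357 = 92499376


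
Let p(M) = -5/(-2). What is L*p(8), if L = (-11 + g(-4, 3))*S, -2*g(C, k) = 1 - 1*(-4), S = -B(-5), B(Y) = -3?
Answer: -405/4 ≈ -101.25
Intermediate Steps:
S = 3 (S = -1*(-3) = 3)
g(C, k) = -5/2 (g(C, k) = -(1 - 1*(-4))/2 = -(1 + 4)/2 = -½*5 = -5/2)
p(M) = 5/2 (p(M) = -5*(-½) = 5/2)
L = -81/2 (L = (-11 - 5/2)*3 = -27/2*3 = -81/2 ≈ -40.500)
L*p(8) = -81/2*5/2 = -405/4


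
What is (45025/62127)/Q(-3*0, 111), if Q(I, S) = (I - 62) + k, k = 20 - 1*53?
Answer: -9005/1180413 ≈ -0.0076287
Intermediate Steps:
k = -33 (k = 20 - 53 = -33)
Q(I, S) = -95 + I (Q(I, S) = (I - 62) - 33 = (-62 + I) - 33 = -95 + I)
(45025/62127)/Q(-3*0, 111) = (45025/62127)/(-95 - 3*0) = (45025*(1/62127))/(-95 + 0) = (45025/62127)/(-95) = (45025/62127)*(-1/95) = -9005/1180413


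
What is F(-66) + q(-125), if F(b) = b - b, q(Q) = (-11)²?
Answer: 121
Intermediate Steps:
q(Q) = 121
F(b) = 0
F(-66) + q(-125) = 0 + 121 = 121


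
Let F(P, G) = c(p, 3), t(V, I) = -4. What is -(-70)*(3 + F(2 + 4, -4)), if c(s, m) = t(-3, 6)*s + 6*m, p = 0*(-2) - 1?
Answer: 1750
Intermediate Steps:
p = -1 (p = 0 - 1 = -1)
c(s, m) = -4*s + 6*m
F(P, G) = 22 (F(P, G) = -4*(-1) + 6*3 = 4 + 18 = 22)
-(-70)*(3 + F(2 + 4, -4)) = -(-70)*(3 + 22) = -(-70)*25 = -14*(-125) = 1750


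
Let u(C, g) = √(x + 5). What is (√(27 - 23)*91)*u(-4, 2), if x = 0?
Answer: 182*√5 ≈ 406.96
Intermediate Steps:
u(C, g) = √5 (u(C, g) = √(0 + 5) = √5)
(√(27 - 23)*91)*u(-4, 2) = (√(27 - 23)*91)*√5 = (√4*91)*√5 = (2*91)*√5 = 182*√5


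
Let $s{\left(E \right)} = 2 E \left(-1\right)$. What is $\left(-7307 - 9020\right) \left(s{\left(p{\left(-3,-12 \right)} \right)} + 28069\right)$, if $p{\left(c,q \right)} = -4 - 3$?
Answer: $-458511141$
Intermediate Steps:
$p{\left(c,q \right)} = -7$ ($p{\left(c,q \right)} = -4 - 3 = -7$)
$s{\left(E \right)} = - 2 E$
$\left(-7307 - 9020\right) \left(s{\left(p{\left(-3,-12 \right)} \right)} + 28069\right) = \left(-7307 - 9020\right) \left(\left(-2\right) \left(-7\right) + 28069\right) = - 16327 \left(14 + 28069\right) = \left(-16327\right) 28083 = -458511141$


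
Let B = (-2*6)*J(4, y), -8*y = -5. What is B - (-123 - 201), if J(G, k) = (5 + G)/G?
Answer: 297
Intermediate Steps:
y = 5/8 (y = -1/8*(-5) = 5/8 ≈ 0.62500)
B = -27 (B = (-2*6)*((5 + 4)/4) = -3*9 = -12*9/4 = -27)
B - (-123 - 201) = -27 - (-123 - 201) = -27 - 1*(-324) = -27 + 324 = 297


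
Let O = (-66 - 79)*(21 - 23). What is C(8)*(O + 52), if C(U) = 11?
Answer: 3762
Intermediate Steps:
O = 290 (O = -145*(-2) = 290)
C(8)*(O + 52) = 11*(290 + 52) = 11*342 = 3762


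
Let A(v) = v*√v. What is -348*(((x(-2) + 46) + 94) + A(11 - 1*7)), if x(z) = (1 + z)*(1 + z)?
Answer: -51852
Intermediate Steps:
x(z) = (1 + z)²
A(v) = v^(3/2)
-348*(((x(-2) + 46) + 94) + A(11 - 1*7)) = -348*((((1 - 2)² + 46) + 94) + (11 - 1*7)^(3/2)) = -348*((((-1)² + 46) + 94) + (11 - 7)^(3/2)) = -348*(((1 + 46) + 94) + 4^(3/2)) = -348*((47 + 94) + 8) = -348*(141 + 8) = -348*149 = -51852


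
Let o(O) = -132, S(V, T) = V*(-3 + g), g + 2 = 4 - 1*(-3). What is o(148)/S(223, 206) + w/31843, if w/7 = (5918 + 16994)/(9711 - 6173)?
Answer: -528559258/1794521363 ≈ -0.29454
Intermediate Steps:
g = 5 (g = -2 + (4 - 1*(-3)) = -2 + (4 + 3) = -2 + 7 = 5)
w = 80192/1769 (w = 7*((5918 + 16994)/(9711 - 6173)) = 7*(22912/3538) = 7*(22912*(1/3538)) = 7*(11456/1769) = 80192/1769 ≈ 45.332)
S(V, T) = 2*V (S(V, T) = V*(-3 + 5) = V*2 = 2*V)
o(148)/S(223, 206) + w/31843 = -132/(2*223) + (80192/1769)/31843 = -132/446 + (80192/1769)*(1/31843) = -132*1/446 + 11456/8047181 = -66/223 + 11456/8047181 = -528559258/1794521363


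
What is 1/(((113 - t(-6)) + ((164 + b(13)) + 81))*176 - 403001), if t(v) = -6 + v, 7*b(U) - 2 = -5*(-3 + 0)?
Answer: -7/2362175 ≈ -2.9634e-6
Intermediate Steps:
b(U) = 17/7 (b(U) = 2/7 + (-5*(-3 + 0))/7 = 2/7 + (-5*(-3))/7 = 2/7 + (1/7)*15 = 2/7 + 15/7 = 17/7)
1/(((113 - t(-6)) + ((164 + b(13)) + 81))*176 - 403001) = 1/(((113 - (-6 - 6)) + ((164 + 17/7) + 81))*176 - 403001) = 1/(((113 - 1*(-12)) + (1165/7 + 81))*176 - 403001) = 1/(((113 + 12) + 1732/7)*176 - 403001) = 1/((125 + 1732/7)*176 - 403001) = 1/((2607/7)*176 - 403001) = 1/(458832/7 - 403001) = 1/(-2362175/7) = -7/2362175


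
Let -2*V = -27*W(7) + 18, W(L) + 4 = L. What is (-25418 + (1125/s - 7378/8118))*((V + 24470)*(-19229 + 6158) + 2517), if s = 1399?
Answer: 5136123938522219647/630949 ≈ 8.1403e+12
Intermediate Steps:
W(L) = -4 + L
V = 63/2 (V = -(-27*(-4 + 7) + 18)/2 = -(-27*3 + 18)/2 = -(-81 + 18)/2 = -1/2*(-63) = 63/2 ≈ 31.500)
(-25418 + (1125/s - 7378/8118))*((V + 24470)*(-19229 + 6158) + 2517) = (-25418 + (1125/1399 - 7378/8118))*((63/2 + 24470)*(-19229 + 6158) + 2517) = (-25418 + (1125*(1/1399) - 7378*1/8118))*((49003/2)*(-13071) + 2517) = (-25418 + (1125/1399 - 3689/4059))*(-640518213/2 + 2517) = (-25418 - 594536/5678541)*(-640513179/2) = -144337749674/5678541*(-640513179/2) = 5136123938522219647/630949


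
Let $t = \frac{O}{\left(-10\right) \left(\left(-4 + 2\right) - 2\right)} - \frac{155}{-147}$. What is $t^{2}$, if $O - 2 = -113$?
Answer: $\frac{102353689}{34574400} \approx 2.9604$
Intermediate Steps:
$O = -111$ ($O = 2 - 113 = -111$)
$t = - \frac{10117}{5880}$ ($t = - \frac{111}{\left(-10\right) \left(\left(-4 + 2\right) - 2\right)} - \frac{155}{-147} = - \frac{111}{\left(-10\right) \left(-2 - 2\right)} - - \frac{155}{147} = - \frac{111}{\left(-10\right) \left(-4\right)} + \frac{155}{147} = - \frac{111}{40} + \frac{155}{147} = - \frac{10117}{5880} \approx -1.7206$)
$t^{2} = \left(- \frac{10117}{5880}\right)^{2} = \frac{102353689}{34574400}$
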